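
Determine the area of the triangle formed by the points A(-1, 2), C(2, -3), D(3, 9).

The Shoelace formula computes the area from vertex coordinates by summing cross products.
For vertices (-1,2), (2,-3), (3,9):
Signed sum = -1*-3 - 2*2 + 2*9 - 3*-3 + 3*2 - -1*9
= -1 + 27 + 15 = 41
Area = (1/2)|41| = 41/2.

41/2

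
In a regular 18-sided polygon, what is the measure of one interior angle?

Each interior angle of a regular n-gon is (n - 2) * 180 / n.
For n = 18: (18 - 2) * 180 / 18 = 2880/18 = 160 degrees.

160 degrees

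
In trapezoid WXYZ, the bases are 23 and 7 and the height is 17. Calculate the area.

Area = (23 + 7) * 17 / 2 = 510 / 2 = 255

255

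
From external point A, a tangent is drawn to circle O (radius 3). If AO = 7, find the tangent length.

The tangent, radius, and line from the external point to the center form a right triangle.
The right angle is where the tangent meets the radius.
By the Pythagorean theorem: tangent² + 3² = 7²
tangent² = 49 - 9 = 40
tangent = 2*sqrt(10)

2*sqrt(10)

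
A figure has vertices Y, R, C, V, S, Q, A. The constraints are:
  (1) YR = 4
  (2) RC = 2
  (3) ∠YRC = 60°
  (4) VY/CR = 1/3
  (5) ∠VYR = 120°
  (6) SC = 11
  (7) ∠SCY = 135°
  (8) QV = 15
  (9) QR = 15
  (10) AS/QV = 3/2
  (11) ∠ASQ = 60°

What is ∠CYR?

Step 1: By the law of cosines on triangle YRC: YC² = 4² + 2² − 2·4·2·cos(60°) = 12, so YC = 2·√3.
Step 2: By the inverse law of cosines on triangle CYR: cos(∠CYR) = ((2·√3)² + 4² − 2²) / (2·2·√3·4) = 24/27.71 = 0.866, so ∠CYR = 30°.

Therefore, the measure of angle ∠CYR = 30°.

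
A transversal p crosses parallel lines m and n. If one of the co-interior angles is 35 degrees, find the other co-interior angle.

Co-interior angles sum to 180: 180 - 35 = 145 degrees.

145 degrees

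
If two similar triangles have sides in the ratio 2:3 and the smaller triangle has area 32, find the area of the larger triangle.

The ratio of areas of similar triangles = (side ratio)^2.
Side ratio = 2:3, so area ratio = 4:9.
Area of the larger triangle / Area of the smaller triangle = 9/4
Area of the larger triangle = 32 * 9/4 = 72

72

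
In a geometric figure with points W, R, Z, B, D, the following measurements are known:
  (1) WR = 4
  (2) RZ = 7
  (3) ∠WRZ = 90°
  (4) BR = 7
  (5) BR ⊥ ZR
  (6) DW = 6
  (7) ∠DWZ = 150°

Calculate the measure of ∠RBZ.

Step 1: By the law of cosines on triangle BRZ: BZ² = 7² + 7² − 2·7·7·cos(90°) = 98, so BZ = 7·√2.
Step 2: By the inverse law of cosines on triangle RBZ: cos(∠RBZ) = (7² + (7·√2)² − 7²) / (2·7·7·√2) = 98/138.59 = 0.7071, so ∠RBZ = 45°.

Therefore, the measure of angle ∠RBZ = 45°.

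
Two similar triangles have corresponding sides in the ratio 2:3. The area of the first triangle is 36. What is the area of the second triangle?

Area ratio = (2/3)^2 = 4/9. Area of the second triangle = 36 * 9/4 = 81.

81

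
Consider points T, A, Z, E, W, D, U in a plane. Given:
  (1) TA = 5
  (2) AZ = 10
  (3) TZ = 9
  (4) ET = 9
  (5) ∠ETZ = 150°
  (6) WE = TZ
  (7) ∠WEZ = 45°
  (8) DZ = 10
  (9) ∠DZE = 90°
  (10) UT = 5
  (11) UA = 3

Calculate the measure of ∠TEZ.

Step 1: By the law of cosines on triangle ETZ: EZ² = 9² + 9² − 2·9·9·cos(150°) = 302.3, so EZ ≈ 17.39.
Step 2: By the inverse law of cosines on triangle TEZ: cos(∠TEZ) = (9² + 17.39² − 9²) / (2·9·17.39) = 302.3/312.96 = 0.9659, so ∠TEZ = 15°.

Therefore, the measure of angle ∠TEZ = 15°.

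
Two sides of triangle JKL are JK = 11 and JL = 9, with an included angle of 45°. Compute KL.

By the law of cosines: KL^2 = JK^2 + JL^2 - 2*JK*JL*cos(J)
KL^2 = 11^2 + 9^2 - 2*11*9*cos(45°)
KL^2 = 121 + 81 - 198*(sqrt(2)/2)
KL^2 = 202 - 99*sqrt(2)
KL = sqrt(202 - 99*sqrt(2))

sqrt(202 - 99*sqrt(2))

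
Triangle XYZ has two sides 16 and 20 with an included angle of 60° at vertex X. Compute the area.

When two sides and the included angle are known, the area formula is (1/2)ab sin(C).
The height from one side to the opposite vertex is 20 sin(60°) = 10*sqrt(3).
Area = (1/2) * 16 * 10*sqrt(3) = 80*sqrt(3).

80*sqrt(3)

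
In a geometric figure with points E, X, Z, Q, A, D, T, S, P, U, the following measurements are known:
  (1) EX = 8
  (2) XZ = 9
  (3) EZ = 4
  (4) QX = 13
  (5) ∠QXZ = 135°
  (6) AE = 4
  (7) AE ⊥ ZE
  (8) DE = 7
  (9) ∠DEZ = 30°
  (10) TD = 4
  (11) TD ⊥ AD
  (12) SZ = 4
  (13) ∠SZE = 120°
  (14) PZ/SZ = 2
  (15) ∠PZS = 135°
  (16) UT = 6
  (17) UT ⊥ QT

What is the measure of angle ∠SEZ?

Step 1: By the law of cosines on triangle EZS: ES² = 4² + 4² − 2·4·4·cos(120°) = 48, so ES = 4·√3.
Step 2: By the inverse law of cosines on triangle SEZ: cos(∠SEZ) = ((4·√3)² + 4² − 4²) / (2·4·√3·4) = 48/55.43 = 0.866, so ∠SEZ = 30°.

Therefore, the measure of angle ∠SEZ = 30°.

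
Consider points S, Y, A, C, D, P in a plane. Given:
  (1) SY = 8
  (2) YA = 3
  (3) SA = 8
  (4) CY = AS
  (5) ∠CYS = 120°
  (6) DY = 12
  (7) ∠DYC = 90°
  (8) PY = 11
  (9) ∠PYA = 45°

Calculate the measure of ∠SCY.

From the given relations: CY = AS = 8.
Step 1: By the law of cosines on triangle CYS: CS² = 8² + 8² − 2·8·8·cos(120°) = 192, so CS = 8·√3.
Step 2: By the inverse law of cosines on triangle SCY: cos(∠SCY) = ((8·√3)² + 8² − 8²) / (2·8·√3·8) = 192/221.7 = 0.866, so ∠SCY = 30°.

Therefore, the measure of angle ∠SCY = 30°.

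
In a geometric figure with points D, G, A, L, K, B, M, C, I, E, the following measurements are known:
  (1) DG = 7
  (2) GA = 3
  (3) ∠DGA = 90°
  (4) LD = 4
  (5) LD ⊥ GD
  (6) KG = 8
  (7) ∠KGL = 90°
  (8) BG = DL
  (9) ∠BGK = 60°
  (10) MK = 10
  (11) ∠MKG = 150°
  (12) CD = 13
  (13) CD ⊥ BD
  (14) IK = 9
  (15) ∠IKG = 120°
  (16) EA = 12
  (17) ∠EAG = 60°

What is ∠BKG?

From the given relations: BG = DL = 4.
Step 1: By the law of cosines on triangle KGB: KB² = 8² + 4² − 2·8·4·cos(60°) = 48, so KB = 4·√3.
Step 2: By the inverse law of cosines on triangle BKG: cos(∠BKG) = ((4·√3)² + 8² − 4²) / (2·4·√3·8) = 96/110.85 = 0.866, so ∠BKG = 30°.

Therefore, the measure of angle ∠BKG = 30°.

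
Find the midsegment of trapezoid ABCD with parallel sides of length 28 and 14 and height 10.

midsegment = (28 + 14) / 2 = 42 / 2 = 21

21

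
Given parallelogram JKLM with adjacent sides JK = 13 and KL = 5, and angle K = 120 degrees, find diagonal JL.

The diagonal of a parallelogram can be found by treating two adjacent sides and the diagonal as a triangle.
Applying the law of cosines with sides 13, 5 and included angle 120°:
d^2 = 169 + 25 - 130*cos(120°) = 259
d = sqrt(259)

sqrt(259)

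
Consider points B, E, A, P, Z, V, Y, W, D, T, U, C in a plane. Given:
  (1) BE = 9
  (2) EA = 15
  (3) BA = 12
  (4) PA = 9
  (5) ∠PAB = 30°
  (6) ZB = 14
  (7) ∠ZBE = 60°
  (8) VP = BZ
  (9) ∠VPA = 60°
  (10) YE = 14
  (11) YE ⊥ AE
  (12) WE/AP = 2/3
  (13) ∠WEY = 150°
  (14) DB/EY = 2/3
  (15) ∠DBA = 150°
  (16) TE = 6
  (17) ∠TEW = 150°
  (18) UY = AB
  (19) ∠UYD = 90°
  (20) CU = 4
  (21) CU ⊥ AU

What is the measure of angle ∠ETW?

From the given relations: WE = 2/3·AP = 2/3·9 = 6.
Step 1: By the law of cosines on triangle TEW: TW² = 6² + 6² − 2·6·6·cos(150°) = 134.35, so TW ≈ 11.59.
Step 2: By the inverse law of cosines on triangle ETW: cos(∠ETW) = (6² + 11.59² − 6²) / (2·6·11.59) = 134.35/139.09 = 0.9659, so ∠ETW = 15°.

Therefore, the measure of angle ∠ETW = 15°.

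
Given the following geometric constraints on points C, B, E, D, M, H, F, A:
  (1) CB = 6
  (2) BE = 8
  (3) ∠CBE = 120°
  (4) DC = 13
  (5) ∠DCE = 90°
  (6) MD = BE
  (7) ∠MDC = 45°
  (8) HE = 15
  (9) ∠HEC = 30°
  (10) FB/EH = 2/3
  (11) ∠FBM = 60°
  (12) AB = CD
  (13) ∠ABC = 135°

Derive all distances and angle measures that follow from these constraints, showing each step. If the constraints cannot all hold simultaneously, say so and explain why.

The constraints are consistent.

From the given relations:
  MD = BE = 8
  FB = 2/3·EH = 2/3·15 = 10
  AB = CD = 13

Step 1: From CB = 6, BE = 8, and ∠CBE = 120°, by the law of cosines:
  CE² = CB² + BE² - 2·CB·BE·cos(120°) = 36 + 64 + 48 = 148
  CE = 2·√37

Step 2: From CD = 13, DM = 8, and ∠CDM = 45°, by the law of cosines:
  CM² = CD² + DM² - 2·CD·DM·cos(45°) = 169 + 64 - 147.1 = 85.92
  CM ≈ 9.27

Step 3: From CB = 6, BA = 13, and ∠CBA = 135°, by the law of cosines:
  CA² = CB² + BA² - 2·CB·BA·cos(135°) = 36 + 169 + 110.3 = 315.3
  CA ≈ 17.76

Step 4: From CE = 2·√37, EH = 15, and ∠CEH = 30°, by the law of cosines:
  CH² = CE² + EH² - 2·CE·EH·cos(30°) = 148 + 225 - 316.1 = 56.93
  CH ≈ 7.55

Step 5: From EC = 2·√37, CD = 13, and ∠ECD = 90°, by the law of cosines:
  ED² = EC² + CD² - 2·EC·CD·cos(90°) = 148 + 169 - 0 = 317
  ED ≈ 17.8

Step 6: From CA = 17.76, CB = 6, AB = 13, by the inverse law of cosines:
  cos(∠ACB) = (CA² + CB² - AB²) / (2·CA·CB)
  ∠ACB = 31.18°

Step 7: From CB = 6, CE = 2·√37, BE = 8, by the inverse law of cosines:
  cos(∠BCE) = (CB² + CE² - BE²) / (2·CB·CE)
  ∠BCE = 34.72°

Step 8: From CD = 13, CM = 9.27, DM = 8, by the inverse law of cosines:
  cos(∠DCM) = (CD² + CM² - DM²) / (2·CD·CM)
  ∠DCM = 37.61°

Step 9: From EB = 8, EC = 2·√37, BC = 6, by the inverse law of cosines:
  cos(∠BEC) = (EB² + EC² - BC²) / (2·EB·EC)
  ∠BEC = 25.28°

Step 10: From MC = 9.27, MD = 8, CD = 13, by the inverse law of cosines:
  cos(∠CMD) = (MC² + MD² - CD²) / (2·MC·MD)
  ∠CMD = 97.39°

Step 11: From AB = 13, AC = 17.76, BC = 6, by the inverse law of cosines:
  cos(∠BAC) = (AB² + AC² - BC²) / (2·AB·AC)
  ∠BAC = 13.82°

Step 12: From CE = 2·√37, CH = 7.55, EH = 15, by the inverse law of cosines:
  cos(∠ECH) = (CE² + CH² - EH²) / (2·CE·CH)
  ∠ECH = 96.28°

Step 13: From EC = 2·√37, ED = 17.8, CD = 13, by the inverse law of cosines:
  cos(∠CED) = (EC² + ED² - CD²) / (2·EC·ED)
  ∠CED = 46.9°

Step 14: From DC = 13, DE = 17.8, CE = 2·√37, by the inverse law of cosines:
  cos(∠CDE) = (DC² + DE² - CE²) / (2·DC·DE)
  ∠CDE = 43.1°

Step 15: From HC = 7.55, HE = 15, CE = 2·√37, by the inverse law of cosines:
  cos(∠CHE) = (HC² + HE² - CE²) / (2·HC·HE)
  ∠CHE = 53.72°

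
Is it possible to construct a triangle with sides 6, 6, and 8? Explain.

Check all three triangle inequalities:
6 + 6 = 12 > 8 ✓
6 + 8 = 14 > 6 ✓
6 + 8 = 14 > 6 ✓
All conditions hold, so these sides form a valid triangle.

Yes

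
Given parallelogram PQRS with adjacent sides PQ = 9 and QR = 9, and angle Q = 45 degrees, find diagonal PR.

Law of cosines: d^2 = 9^2 + 9^2 - 2(9)(9)cos(45°) = 162 - 81*sqrt(2), so d = 9*sqrt(2 - sqrt(2)).

9*sqrt(2 - sqrt(2))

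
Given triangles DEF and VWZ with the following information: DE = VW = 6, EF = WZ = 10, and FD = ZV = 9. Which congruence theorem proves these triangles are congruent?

The given information matches SSS: All three pairs of corresponding sides are equal (Side-Side-Side).

SSS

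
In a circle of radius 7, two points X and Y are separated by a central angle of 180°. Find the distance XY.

Chord = 2(7) sin(90°) = 14

14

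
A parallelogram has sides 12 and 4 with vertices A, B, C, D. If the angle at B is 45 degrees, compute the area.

Area = a * b * sin(theta)
Area = 12 * 4 * sin(45 degrees)
Area = 48 * sqrt(2)/2
Area = 24*sqrt(2)

24*sqrt(2)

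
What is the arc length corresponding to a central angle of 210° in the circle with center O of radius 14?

The full circumference is 2πr = 2π(14) = 28*pi.
The arc spans 210° out of 360°, which is a fraction of 7/12.
Arc length = 28*pi × 7/12 = 49*pi/3.

49*pi/3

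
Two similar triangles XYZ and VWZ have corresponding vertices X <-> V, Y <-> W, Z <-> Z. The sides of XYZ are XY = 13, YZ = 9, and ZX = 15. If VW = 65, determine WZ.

Similar triangles have proportional sides. Setting up the proportion:
VW / XY = WZ / YZ
65 / 13 = WZ / 9
WZ = 9 * 65 / 13 = 45.

45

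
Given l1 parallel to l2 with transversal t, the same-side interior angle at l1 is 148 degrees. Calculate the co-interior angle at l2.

Co-interior angles sum to 180: 180 - 148 = 32 degrees.

32 degrees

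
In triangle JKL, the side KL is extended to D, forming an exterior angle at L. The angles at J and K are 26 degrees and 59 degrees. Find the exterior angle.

By the exterior angle theorem, an exterior angle of a triangle equals the sum of the two remote interior angles.
Exterior angle = angle J + angle K
Exterior angle = 26 + 59 = 85 degrees

85 degrees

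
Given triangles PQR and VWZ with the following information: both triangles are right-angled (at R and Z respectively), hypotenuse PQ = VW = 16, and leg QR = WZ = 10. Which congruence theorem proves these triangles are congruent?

Consider the given information: both triangles are right-angled (at R and Z respectively), hypotenuse PQ = VW = 16, and leg QR = WZ = 10
This is not SSS or ASA: SSS requires all three pairs of sides, but we don't have that. ASA requires two angles and the side between them.
The correct criterion is HL. The hypotenuse and one leg of two right triangles are equal (Hypotenuse-Leg).

HL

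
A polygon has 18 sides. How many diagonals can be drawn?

The number of diagonals in an n-gon is n(n - 3)/2.
For n = 18: 18(18 - 3)/2 = 18 × 15 / 2 = 135.

135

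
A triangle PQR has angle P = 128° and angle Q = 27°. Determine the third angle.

By the triangle angle sum property, the three interior angles of any triangle add up to 180°.
We know angle P = 128° and angle Q = 27°, so their sum is 155°.
Therefore angle R = 180° - 155° = 25°.

25 degrees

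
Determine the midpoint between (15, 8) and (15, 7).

The midpoint is the point halfway along the segment.
Move half the horizontal distance: 15 + (15 - 15)/2 = 15 + 0/2 = 15
Move half the vertical distance: 8 + (7 - 8)/2 = 8 + -1/2 = 15/2
Midpoint = (15, 15/2)

(15, 15/2)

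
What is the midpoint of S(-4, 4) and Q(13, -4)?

The midpoint is the point halfway along the segment.
Move half the horizontal distance: -4 + (13 - -4)/2 = -4 + 17/2 = 9/2
Move half the vertical distance: 4 + (-4 - 4)/2 = 4 + -8/2 = 0
Midpoint = (9/2, 0)

(9/2, 0)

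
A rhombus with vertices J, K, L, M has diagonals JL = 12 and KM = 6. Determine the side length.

In a rhombus, the diagonals bisect each other perpendicularly, creating four congruent right triangles.
Each triangle has legs 6 (half of 12) and 3 (half of 6).
The hypotenuse of each right triangle is a side of the rhombus:
side = sqrt(6^2 + 3^2) = sqrt(45) = 3*sqrt(5)

3*sqrt(5)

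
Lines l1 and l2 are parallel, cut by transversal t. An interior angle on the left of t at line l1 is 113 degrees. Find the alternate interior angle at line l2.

Alternate interior angles formed by parallel lines and a transversal are equal.
The given angle is 113 degrees.
The alternate interior angle = 113 degrees.

113 degrees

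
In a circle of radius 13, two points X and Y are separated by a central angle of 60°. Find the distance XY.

Drop a perpendicular from the center to the chord, bisecting both the chord and the central angle.
Each half-chord = r sin(θ/2) = 13 sin(30°).
The full chord = 2 × 13 × sin(30°) = 13.

13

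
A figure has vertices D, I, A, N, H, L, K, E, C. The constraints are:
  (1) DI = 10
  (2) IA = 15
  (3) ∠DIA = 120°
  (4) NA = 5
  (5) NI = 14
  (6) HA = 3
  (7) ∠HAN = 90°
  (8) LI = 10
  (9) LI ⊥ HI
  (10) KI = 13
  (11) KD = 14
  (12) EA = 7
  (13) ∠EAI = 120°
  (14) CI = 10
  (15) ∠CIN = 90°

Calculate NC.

Step 1: By the law of cosines on triangle NIC: NC² = 14² + 10² − 2·14·10·cos(90°) = 296, so NC = 2·√74.

Therefore, the length of NC = 2·√74.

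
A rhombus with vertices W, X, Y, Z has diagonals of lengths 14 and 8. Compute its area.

The diagonals of a rhombus divide it into four right triangles.
Each triangle has legs 14/ 2 = 7 and 8/2 = 4, so each has area (1/2)*7*4 = 14.
Four such triangles give total area = (d1 * d2) / 2 = 56.

56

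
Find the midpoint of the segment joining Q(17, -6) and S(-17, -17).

The midpoint is the average of the coordinates:
x: (17 + -17)/2 = 0
y: (-6 + -17)/2 = -23/2
Midpoint = (0, -23/2)

(0, -23/2)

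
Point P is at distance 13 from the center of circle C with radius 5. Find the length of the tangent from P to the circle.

Let T be the point of tangency. Then CT ⊥ PT (radius ⊥ tangent).
In right triangle CTP: CP² = CT² + PT²
13² = 5² + PT²
PT² = 144, PT = 12

12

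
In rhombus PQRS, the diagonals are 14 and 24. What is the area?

Area of a rhombus = (d1 * d2) / 2
Area = (14 * 24) / 2
Area = 336 / 2
Area = 168

168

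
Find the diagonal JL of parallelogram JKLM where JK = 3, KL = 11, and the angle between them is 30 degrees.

Using the law of cosines:
d^2 = 3^2 + 11^2 - 2(3)(11)cos(30 degrees)
d^2 = 9 + 121 - 66*sqrt(3)/2
d^2 = 130 - 33*sqrt(3)
d = sqrt(130 - 33*sqrt(3))

sqrt(130 - 33*sqrt(3))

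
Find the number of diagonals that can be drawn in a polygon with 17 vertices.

The number of diagonals in an n-gon is n(n - 3)/2.
For n = 17: 17(17 - 3)/2 = 17 × 14 / 2 = 119.

119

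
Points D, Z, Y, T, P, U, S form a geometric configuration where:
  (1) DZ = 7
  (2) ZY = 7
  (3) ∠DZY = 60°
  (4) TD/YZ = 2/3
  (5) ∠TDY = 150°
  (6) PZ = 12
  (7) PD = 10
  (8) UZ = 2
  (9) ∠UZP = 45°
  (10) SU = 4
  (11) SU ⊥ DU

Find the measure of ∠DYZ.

Step 1: By the law of cosines on triangle YZD: YD² = 7² + 7² − 2·7·7·cos(60°) = 49, so YD = 7.
Step 2: By the inverse law of cosines on triangle DYZ: cos(∠DYZ) = (7² + 7² − 7²) / (2·7·7) = 49/98 = 0.5, so ∠DYZ = 60°.

Therefore, the measure of angle ∠DYZ = 60°.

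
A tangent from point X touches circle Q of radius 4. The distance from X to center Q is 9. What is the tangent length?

tangent = √(d² - r²) = √(9² - 4²) = √(81 - 16) = √65 = sqrt(65)

sqrt(65)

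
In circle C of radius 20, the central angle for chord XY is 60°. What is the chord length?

Chord length = 2r sin(θ/2)
= 2 × 20 × sin(60°/2)
= 2 × 20 × sin(30°)
= 20

20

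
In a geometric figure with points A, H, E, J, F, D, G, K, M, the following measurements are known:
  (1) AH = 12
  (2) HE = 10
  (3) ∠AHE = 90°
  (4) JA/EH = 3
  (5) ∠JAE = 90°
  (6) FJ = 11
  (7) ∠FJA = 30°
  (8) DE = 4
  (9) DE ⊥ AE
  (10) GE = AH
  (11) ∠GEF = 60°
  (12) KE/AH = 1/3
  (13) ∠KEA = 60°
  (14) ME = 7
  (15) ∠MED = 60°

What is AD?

Step 1: By the law of cosines on triangle EHA: EA² = 10² + 12² − 2·10·12·cos(90°) = 244, so EA = 2·√61.
Step 2: By the law of cosines on triangle AED: AD² = (2·√61)² + 4² − 2·2·√61·4·cos(90°) = 260, so AD = 2·√65.

Therefore, the length of AD = 2·√65.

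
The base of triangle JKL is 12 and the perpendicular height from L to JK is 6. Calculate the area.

A triangle's area is half the area of a rectangle with the same base and height.
Area = (1/2) * 12 * 6 = 36.

36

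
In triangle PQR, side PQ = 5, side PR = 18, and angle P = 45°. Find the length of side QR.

By the law of cosines: QR^2 = PQ^2 + PR^2 - 2*PQ*PR*cos(P)
QR^2 = 5^2 + 18^2 - 2*5*18*cos(45°)
QR^2 = 25 + 324 - 180*(sqrt(2)/2)
QR^2 = 349 - 90*sqrt(2)
QR = sqrt(349 - 90*sqrt(2))

sqrt(349 - 90*sqrt(2))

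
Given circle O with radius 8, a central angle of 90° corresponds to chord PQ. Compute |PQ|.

Chord = 2(8) sin(45°) = 8*sqrt(2)

8*sqrt(2)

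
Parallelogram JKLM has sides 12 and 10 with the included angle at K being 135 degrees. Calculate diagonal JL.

Using the law of cosines:
d^2 = 12^2 + 10^2 - 2(12)(10)cos(135 degrees)
d^2 = 144 + 100 - 240*-sqrt(2)/2
d^2 = 120*sqrt(2) + 244
d = 2*sqrt(30*sqrt(2) + 61)

2*sqrt(30*sqrt(2) + 61)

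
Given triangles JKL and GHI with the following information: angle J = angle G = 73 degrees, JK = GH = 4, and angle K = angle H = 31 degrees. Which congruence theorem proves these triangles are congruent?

The given information matches ASA: Two pairs of corresponding angles and the included side are equal (Angle-Side-Angle).

ASA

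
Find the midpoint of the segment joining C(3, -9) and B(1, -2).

M = ((x₁ + x₂)/2, (y₁ + y₂)/2)
= ((3 + 1)/2, (-9 + -2)/2)
= (4/2, -11/2) = (2, -11/2)

(2, -11/2)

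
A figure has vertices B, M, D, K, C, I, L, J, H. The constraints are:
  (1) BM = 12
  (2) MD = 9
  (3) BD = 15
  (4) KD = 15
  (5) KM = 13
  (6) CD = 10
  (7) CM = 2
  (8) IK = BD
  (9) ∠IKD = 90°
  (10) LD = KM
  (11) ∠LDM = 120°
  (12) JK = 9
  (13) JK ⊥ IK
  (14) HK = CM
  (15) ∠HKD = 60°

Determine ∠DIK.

From the given relations: IK = BD = 15.
Step 1: By the law of cosines on triangle IKD: ID² = 15² + 15² − 2·15·15·cos(90°) = 450, so ID = 15·√2.
Step 2: By the inverse law of cosines on triangle DIK: cos(∠DIK) = ((15·√2)² + 15² − 15²) / (2·15·√2·15) = 450/636.4 = 0.7071, so ∠DIK = 45°.

Therefore, the measure of angle ∠DIK = 45°.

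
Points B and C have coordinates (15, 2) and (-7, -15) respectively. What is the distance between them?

d = sqrt((-22)^2 + (-17)^2) = sqrt(773)

sqrt(773)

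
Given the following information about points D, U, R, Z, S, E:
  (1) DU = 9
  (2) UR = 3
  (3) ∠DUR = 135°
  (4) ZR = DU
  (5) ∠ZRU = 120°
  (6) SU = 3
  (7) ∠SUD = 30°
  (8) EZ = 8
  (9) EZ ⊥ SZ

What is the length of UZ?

From the given relations: ZR = DU = 9.
Step 1: By the law of cosines on triangle URZ: UZ² = 3² + 9² − 2·3·9·cos(120°) = 117, so UZ = 3·√13.

Therefore, the length of UZ = 3·√13.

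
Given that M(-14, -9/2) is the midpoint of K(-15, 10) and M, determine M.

Using the midpoint formula: M = ((x1 + x2)/2, (y1 + y2)/2)
We know M = (-14, -9/2) and K = (-15, 10)
For x: -14 = (-15 + x2)/2, so x2 = 2*-14 - -15 = -13
For y: -9/2 = (10 + y2)/2, so y2 = 2*-9/2 - 10 = -19
M = (-13, -19)

(-13, -19)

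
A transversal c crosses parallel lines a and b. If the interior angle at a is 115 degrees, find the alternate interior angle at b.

Alternate interior angles are equal: 115 degrees.

115 degrees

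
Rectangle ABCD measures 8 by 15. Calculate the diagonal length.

d = sqrt(8^2 + 15^2) = sqrt(289) = 17

17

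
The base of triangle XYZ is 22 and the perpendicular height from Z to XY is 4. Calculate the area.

A triangle's area is half the area of a rectangle with the same base and height.
Area = (1/2) * 22 * 4 = 44.

44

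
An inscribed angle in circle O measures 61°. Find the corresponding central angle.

The inscribed angle theorem states that a central angle is always twice any inscribed angle that subtends the same arc.
Since the inscribed angle is 61°, the central angle = 2 × 61° = 122°.

122°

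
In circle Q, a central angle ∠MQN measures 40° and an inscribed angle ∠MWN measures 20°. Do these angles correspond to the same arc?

By the inscribed angle theorem, if both angles subtend the same arc, the inscribed angle must be half the central angle.
Half of 40° = 20°, which equals the given inscribed angle of 20°.
Therefore, yes, they correspond to the same arc.

Yes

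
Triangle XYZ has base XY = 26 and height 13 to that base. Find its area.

Area = (1/2)(26)(13) = 169

169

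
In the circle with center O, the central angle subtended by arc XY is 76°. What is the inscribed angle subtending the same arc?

By the inscribed angle theorem, the inscribed angle is half the central angle.
Inscribed angle = 76° / 2 = 38°

38°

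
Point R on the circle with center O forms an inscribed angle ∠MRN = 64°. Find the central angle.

By the inscribed angle theorem, the central angle is twice the inscribed angle.
Central angle = 2 × 64° = 128°

128°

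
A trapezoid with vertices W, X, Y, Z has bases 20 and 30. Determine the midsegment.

midsegment = (20 + 30) / 2 = 50 / 2 = 25

25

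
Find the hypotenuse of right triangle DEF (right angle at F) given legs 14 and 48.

DE = sqrt(14^2 + 48^2) = sqrt(2500) = 50

50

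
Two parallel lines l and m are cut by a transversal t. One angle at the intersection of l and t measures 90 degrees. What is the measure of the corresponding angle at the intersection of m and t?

When a transversal crosses parallel lines, angles in the same position at each intersection are called corresponding angles.
These are always equal, so the answer is 90 degrees.

90 degrees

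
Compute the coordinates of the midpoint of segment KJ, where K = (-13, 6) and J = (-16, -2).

The midpoint is the point halfway along the segment.
Move half the horizontal distance: -13 + (-16 - -13)/2 = -13 + -3/2 = -29/2
Move half the vertical distance: 6 + (-2 - 6)/2 = 6 + -8/2 = 2
Midpoint = (-29/2, 2)

(-29/2, 2)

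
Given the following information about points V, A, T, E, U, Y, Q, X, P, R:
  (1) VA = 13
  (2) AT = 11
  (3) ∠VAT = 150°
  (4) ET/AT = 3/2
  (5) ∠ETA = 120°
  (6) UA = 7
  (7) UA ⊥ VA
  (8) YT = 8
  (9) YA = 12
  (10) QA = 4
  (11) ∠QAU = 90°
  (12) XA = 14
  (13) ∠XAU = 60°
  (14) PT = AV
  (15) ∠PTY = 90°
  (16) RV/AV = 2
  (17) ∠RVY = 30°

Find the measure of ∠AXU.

Step 1: By the law of cosines on triangle XAU: XU² = 14² + 7² − 2·14·7·cos(60°) = 147, so XU = 7·√3.
Step 2: By the inverse law of cosines on triangle AXU: cos(∠AXU) = (14² + (7·√3)² − 7²) / (2·14·7·√3) = 294/339.48 = 0.866, so ∠AXU = 30°.

Therefore, the measure of angle ∠AXU = 30°.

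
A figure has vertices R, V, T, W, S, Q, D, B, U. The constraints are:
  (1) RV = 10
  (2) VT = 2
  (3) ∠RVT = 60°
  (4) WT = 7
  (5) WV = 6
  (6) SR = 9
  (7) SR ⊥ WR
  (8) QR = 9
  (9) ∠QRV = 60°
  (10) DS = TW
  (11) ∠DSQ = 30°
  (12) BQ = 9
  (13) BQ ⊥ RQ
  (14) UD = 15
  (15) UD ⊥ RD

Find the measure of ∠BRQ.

Step 1: By the law of cosines on triangle RQB: RB² = 9² + 9² − 2·9·9·cos(90°) = 162, so RB = 9·√2.
Step 2: By the inverse law of cosines on triangle BRQ: cos(∠BRQ) = ((9·√2)² + 9² − 9²) / (2·9·√2·9) = 162/229.1 = 0.7071, so ∠BRQ = 45°.

Therefore, the measure of angle ∠BRQ = 45°.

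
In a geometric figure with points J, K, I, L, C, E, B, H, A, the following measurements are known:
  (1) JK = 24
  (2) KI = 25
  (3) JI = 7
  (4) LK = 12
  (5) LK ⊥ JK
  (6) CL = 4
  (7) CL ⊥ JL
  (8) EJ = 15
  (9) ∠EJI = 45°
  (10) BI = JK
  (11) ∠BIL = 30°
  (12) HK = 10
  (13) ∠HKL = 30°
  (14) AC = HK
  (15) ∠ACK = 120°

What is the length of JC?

Step 1: By the law of cosines on triangle LKJ: LJ² = 12² + 24² − 2·12·24·cos(90°) = 720, so LJ = 12·√5.
Step 2: By the law of cosines on triangle JLC: JC² = (12·√5)² + 4² − 2·12·√5·4·cos(90°) = 736, so JC = 4·√46.

Therefore, the length of JC = 4·√46.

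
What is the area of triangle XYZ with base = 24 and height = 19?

A triangle's area is half the area of a rectangle with the same base and height.
Area = (1/2) * 24 * 19 = 228.

228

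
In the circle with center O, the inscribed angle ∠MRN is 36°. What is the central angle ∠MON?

By the inscribed angle theorem, the central angle is twice the inscribed angle.
Central angle = 2 × 36° = 72°

72°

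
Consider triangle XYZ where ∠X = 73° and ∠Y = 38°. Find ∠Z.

By the triangle angle sum property, the three interior angles of any triangle add up to 180°.
We know angle X = 73° and angle Y = 38°, so their sum is 111°.
Therefore angle Z = 180° - 111° = 69°.

69 degrees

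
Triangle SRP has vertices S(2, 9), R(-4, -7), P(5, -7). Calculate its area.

Shoelace: Area = (1/2)|2(-7--7) + -4(-7-9) + 5(9--7)| = (1/2)(144) = 72

72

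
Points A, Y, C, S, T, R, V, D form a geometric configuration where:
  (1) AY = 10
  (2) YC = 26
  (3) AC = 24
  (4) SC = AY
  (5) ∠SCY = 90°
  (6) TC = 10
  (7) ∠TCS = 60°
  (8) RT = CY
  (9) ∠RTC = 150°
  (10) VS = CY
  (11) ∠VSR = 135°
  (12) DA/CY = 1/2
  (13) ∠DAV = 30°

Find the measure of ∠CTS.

From the given relations: SC = AY = 10.
Step 1: By the law of cosines on triangle TCS: TS² = 10² + 10² − 2·10·10·cos(60°) = 100, so TS = 10.
Step 2: By the inverse law of cosines on triangle CTS: cos(∠CTS) = (10² + 10² − 10²) / (2·10·10) = 100/200 = 0.5, so ∠CTS = 60°.

Therefore, the measure of angle ∠CTS = 60°.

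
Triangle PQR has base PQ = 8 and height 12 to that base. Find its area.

Area = (1/2)(8)(12) = 48

48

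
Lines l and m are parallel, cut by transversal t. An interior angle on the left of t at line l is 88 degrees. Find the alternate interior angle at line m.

Alternate interior angles are equal: 88 degrees.

88 degrees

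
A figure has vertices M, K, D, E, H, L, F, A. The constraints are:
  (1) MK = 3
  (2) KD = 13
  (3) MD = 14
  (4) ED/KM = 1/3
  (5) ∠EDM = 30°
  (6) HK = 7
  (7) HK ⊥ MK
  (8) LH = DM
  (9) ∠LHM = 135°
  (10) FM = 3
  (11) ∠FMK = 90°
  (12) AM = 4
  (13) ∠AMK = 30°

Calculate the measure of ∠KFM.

Step 1: By the law of cosines on triangle FMK: FK² = 3² + 3² − 2·3·3·cos(90°) = 18, so FK = 3·√2.
Step 2: By the inverse law of cosines on triangle KFM: cos(∠KFM) = ((3·√2)² + 3² − 3²) / (2·3·√2·3) = 18/25.46 = 0.7071, so ∠KFM = 45°.

Therefore, the measure of angle ∠KFM = 45°.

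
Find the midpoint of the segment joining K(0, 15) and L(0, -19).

The midpoint is the average of the coordinates:
x: (0 + 0)/2 = 0
y: (15 + -19)/2 = -2
Midpoint = (0, -2)

(0, -2)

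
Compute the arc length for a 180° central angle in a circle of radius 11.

The full circumference is 2πr = 2π(11) = 22*pi.
The arc spans 180° out of 360°, which is a fraction of 1/2.
Arc length = 22*pi × 1/2 = 11*pi.

11*pi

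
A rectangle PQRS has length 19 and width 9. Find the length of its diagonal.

Using the Pythagorean theorem:
d² = 19² + 9² = 361 + 81 = 442
d = sqrt(442)

sqrt(442)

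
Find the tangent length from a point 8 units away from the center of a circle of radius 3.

Let T be the point of tangency. Then OT ⊥ MT (radius ⊥ tangent).
In right triangle OTM: OM² = OT² + MT²
8² = 3² + MT²
MT² = 55, MT = sqrt(55)

sqrt(55)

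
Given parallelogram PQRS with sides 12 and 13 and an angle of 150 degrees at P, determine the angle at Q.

In a parallelogram, consecutive angles are supplementary (sum to 180°).
angle Q = 180 - angle P
angle Q = 180 - 150
angle Q = 30 degrees

30 degrees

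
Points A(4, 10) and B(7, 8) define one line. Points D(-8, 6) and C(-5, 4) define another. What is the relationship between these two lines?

Slope of line 1: m1 = (8 - 10)/(7 - 4) = -2/3 = -2/3
Slope of line 2: m2 = (4 - 6)/(-5 - -8) = -2/3 = -2/3
m1 = m2, so the lines are parallel.

Parallel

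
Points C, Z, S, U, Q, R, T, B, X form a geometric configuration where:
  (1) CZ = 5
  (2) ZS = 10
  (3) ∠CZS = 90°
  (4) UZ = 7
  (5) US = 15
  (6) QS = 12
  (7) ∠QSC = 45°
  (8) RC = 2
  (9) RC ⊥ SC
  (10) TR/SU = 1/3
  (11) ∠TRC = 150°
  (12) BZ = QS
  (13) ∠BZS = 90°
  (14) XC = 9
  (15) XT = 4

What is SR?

Step 1: By the law of cosines on triangle CZS: CS² = 5² + 10² − 2·5·10·cos(90°) = 125, so CS = 5·√5.
Step 2: By the law of cosines on triangle SCR: SR² = (5·√5)² + 2² − 2·5·√5·2·cos(90°) = 129, so SR = √129.

Therefore, the length of SR = √129.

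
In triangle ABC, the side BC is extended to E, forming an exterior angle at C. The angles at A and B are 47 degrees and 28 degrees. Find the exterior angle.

Exterior angle = 47 + 28 = 75 degrees (exterior angle theorem).

75 degrees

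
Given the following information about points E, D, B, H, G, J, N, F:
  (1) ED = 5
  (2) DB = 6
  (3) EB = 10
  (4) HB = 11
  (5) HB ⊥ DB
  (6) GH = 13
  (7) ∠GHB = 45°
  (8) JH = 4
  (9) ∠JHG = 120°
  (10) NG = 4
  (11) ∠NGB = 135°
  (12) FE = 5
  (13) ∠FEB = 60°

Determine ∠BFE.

Step 1: By the law of cosines on triangle FEB: FB² = 5² + 10² − 2·5·10·cos(60°) = 75, so FB = 5·√3.
Step 2: By the inverse law of cosines on triangle BFE: cos(∠BFE) = ((5·√3)² + 5² − 10²) / (2·5·√3·5) = 0/86.6 = 0, so ∠BFE = 90°.

Therefore, the measure of angle ∠BFE = 90°.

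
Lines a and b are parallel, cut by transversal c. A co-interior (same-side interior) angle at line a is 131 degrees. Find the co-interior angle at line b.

Co-interior angles (same-side interior) formed by parallel lines and a transversal are supplementary (sum to 180 degrees).
The given angle is 131 degrees.
The co-interior angle = 180 - 131 = 49 degrees.

49 degrees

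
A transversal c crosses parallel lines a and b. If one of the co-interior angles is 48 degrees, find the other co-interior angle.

Co-interior angles (same-side interior) formed by parallel lines and a transversal are supplementary (sum to 180 degrees).
The given angle is 48 degrees.
The co-interior angle = 180 - 48 = 132 degrees.

132 degrees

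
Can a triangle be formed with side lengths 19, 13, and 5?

The longest side is 19. The other two sides sum to 5 + 13 = 18.
Since 18 ≤ 19, the two shorter sides cannot reach around to close the triangle.

No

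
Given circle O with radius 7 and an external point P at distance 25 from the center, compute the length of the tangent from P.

Let T be the point of tangency. Then OT ⊥ PT (radius ⊥ tangent).
In right triangle OTP: OP² = OT² + PT²
25² = 7² + PT²
PT² = 576, PT = 24

24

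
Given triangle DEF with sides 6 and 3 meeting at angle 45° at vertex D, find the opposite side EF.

By the law of cosines: EF^2 = DE^2 + DF^2 - 2*DE*DF*cos(D)
EF^2 = 6^2 + 3^2 - 2*6*3*cos(45°)
EF^2 = 36 + 9 - 36*(sqrt(2)/2)
EF^2 = 45 - 18*sqrt(2)
EF = 3*sqrt(5 - 2*sqrt(2))

3*sqrt(5 - 2*sqrt(2))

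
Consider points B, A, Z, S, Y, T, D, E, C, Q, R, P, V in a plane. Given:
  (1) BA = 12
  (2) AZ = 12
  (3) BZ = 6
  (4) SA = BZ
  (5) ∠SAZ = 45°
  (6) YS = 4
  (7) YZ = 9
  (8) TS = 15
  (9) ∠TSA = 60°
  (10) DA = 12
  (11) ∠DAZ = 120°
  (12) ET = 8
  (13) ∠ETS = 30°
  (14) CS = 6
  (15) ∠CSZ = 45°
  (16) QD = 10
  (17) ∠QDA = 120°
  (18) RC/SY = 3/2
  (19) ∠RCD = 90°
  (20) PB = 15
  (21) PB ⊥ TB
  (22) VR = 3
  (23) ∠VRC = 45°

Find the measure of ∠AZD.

Step 1: By the law of cosines on triangle ZAD: ZD² = 12² + 12² − 2·12·12·cos(120°) = 432, so ZD = 12·√3.
Step 2: By the inverse law of cosines on triangle AZD: cos(∠AZD) = (12² + (12·√3)² − 12²) / (2·12·12·√3) = 432/498.83 = 0.866, so ∠AZD = 30°.

Therefore, the measure of angle ∠AZD = 30°.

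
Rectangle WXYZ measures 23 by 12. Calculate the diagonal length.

Using the Pythagorean theorem:
d² = 23² + 12² = 529 + 144 = 673
d = sqrt(673)

sqrt(673)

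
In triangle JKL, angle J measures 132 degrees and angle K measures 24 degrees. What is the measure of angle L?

The interior angles sum to 180°: angle L = 180 - 132 - 24 = 24°.
The triangle is obtuse (angles 132°, 24°, 24°).

24 degrees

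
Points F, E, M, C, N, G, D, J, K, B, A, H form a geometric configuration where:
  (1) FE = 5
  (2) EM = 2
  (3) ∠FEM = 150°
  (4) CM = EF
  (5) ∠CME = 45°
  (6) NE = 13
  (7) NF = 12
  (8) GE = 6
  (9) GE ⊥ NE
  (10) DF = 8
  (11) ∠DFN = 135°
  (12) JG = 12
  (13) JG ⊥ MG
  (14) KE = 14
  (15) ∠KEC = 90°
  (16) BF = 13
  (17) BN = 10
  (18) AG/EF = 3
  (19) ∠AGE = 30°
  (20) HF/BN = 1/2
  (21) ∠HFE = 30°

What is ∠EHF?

From the given relations: HF = 1/2·BN = 1/2·10 = 5.
Step 1: By the law of cosines on triangle HFE: HE² = 5² + 5² − 2·5·5·cos(30°) = 6.7, so HE ≈ 2.59.
Step 2: By the inverse law of cosines on triangle EHF: cos(∠EHF) = (2.59² + 5² − 5²) / (2·2.59·5) = 6.7/25.88 = 0.2588, so ∠EHF = 75°.

Therefore, the measure of angle ∠EHF = 75°.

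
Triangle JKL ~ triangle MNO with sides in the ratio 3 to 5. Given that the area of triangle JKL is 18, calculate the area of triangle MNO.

Area ratio = (3/5)^2 = 9/25. Area of MNO = 18 * 25/9 = 50.

50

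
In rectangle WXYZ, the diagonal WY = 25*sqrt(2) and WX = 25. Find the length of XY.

The diagonal of a rectangle forms a right triangle with the two sides.
Rearranging the Pythagorean theorem: missing side = sqrt(d^2 - known^2).
= sqrt(1250 - 625) = sqrt(625) = 25.

25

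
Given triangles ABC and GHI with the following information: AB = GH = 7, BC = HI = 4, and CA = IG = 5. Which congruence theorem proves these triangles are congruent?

Consider the given information: AB = GH = 7, BC = HI = 4, and CA = IG = 5
This is not SAS or AAS: SAS requires two sides and the included angle between them. AAS requires two angles and a non-included side.
The correct criterion is SSS. All three pairs of corresponding sides are equal (Side-Side-Side).

SSS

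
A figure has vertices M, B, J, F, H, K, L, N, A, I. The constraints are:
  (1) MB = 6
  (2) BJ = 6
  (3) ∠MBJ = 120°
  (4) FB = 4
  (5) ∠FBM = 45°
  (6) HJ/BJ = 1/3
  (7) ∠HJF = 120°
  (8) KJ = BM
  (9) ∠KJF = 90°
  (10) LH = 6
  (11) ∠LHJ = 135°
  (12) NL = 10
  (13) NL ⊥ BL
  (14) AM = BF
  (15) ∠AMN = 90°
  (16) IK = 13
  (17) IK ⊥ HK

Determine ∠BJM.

Step 1: By the law of cosines on triangle JBM: JM² = 6² + 6² − 2·6·6·cos(120°) = 108, so JM = 6·√3.
Step 2: By the inverse law of cosines on triangle BJM: cos(∠BJM) = (6² + (6·√3)² − 6²) / (2·6·6·√3) = 108/124.71 = 0.866, so ∠BJM = 30°.

Therefore, the measure of angle ∠BJM = 30°.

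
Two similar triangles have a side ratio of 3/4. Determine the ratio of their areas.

Area ratio = (side ratio)^2 = (3/4)^2 = 9:16.

9:16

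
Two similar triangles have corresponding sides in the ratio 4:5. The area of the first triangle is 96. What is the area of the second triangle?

For similar figures, the area ratio equals the square of the side ratio.
Side ratio (the first triangle to the second triangle) = 4:5, so area ratio = 4^2:5^2 = 16:25.
If the area of the first triangle is 96, then the area of the second triangle = 96 * (25/16) = 150.

150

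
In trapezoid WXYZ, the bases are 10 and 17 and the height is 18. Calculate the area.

Area = (10 + 17) * 18 / 2 = 486 / 2 = 243

243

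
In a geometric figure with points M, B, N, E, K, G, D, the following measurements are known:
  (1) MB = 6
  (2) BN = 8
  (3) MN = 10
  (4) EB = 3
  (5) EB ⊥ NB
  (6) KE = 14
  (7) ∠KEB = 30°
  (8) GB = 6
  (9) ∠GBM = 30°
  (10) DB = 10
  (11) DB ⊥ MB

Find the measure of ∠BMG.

Step 1: By the law of cosines on triangle MBG: MG² = 6² + 6² − 2·6·6·cos(30°) = 9.65, so MG ≈ 3.11.
Step 2: By the inverse law of cosines on triangle BMG: cos(∠BMG) = (6² + 3.11² − 6²) / (2·6·3.11) = 9.65/37.27 = 0.2588, so ∠BMG = 75°.

Therefore, the measure of angle ∠BMG = 75°.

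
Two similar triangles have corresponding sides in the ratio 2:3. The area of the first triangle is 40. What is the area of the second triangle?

Area ratio = (2/3)^2 = 4/9. Area of the second triangle = 40 * 9/4 = 90.

90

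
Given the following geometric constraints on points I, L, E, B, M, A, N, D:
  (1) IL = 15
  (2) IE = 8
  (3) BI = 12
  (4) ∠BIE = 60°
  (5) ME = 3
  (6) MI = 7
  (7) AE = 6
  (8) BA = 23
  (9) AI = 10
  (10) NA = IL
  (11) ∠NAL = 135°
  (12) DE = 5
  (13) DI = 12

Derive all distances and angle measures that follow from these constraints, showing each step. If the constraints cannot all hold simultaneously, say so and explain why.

These constraints are not satisfiable: by the triangle inequality in triangle IBA, (3) BI = 12 and (9) AI = 10 force BA ≤ 12 + 10 = 22, but (8) says BA = 23. No planar figure meets all of them, so nothing further can be derived.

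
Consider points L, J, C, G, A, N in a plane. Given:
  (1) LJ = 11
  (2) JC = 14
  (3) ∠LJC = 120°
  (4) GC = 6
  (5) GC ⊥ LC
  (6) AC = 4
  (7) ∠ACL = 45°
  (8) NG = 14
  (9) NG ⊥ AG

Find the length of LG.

Step 1: By the law of cosines on triangle LJC: LC² = 11² + 14² − 2·11·14·cos(120°) = 471, so LC ≈ 21.7.
Step 2: By the law of cosines on triangle LCG: LG² = 21.7² + 6² − 2·21.7·6·cos(90°) = 507, so LG = 13·√3.

Therefore, the length of LG = 13·√3.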